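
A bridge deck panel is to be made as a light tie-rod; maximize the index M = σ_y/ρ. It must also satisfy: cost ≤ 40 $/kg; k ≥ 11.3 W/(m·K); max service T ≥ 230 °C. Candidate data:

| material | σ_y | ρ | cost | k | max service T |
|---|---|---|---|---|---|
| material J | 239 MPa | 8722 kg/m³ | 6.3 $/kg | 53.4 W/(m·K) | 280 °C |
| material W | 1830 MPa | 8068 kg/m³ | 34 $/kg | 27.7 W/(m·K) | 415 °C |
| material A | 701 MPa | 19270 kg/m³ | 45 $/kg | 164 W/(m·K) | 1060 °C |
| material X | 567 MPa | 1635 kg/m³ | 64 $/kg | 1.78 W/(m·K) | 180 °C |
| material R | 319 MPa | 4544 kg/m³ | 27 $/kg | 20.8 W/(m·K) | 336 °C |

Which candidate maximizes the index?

Screen on constraints: cost ≤ 40 $/kg; k ≥ 11.3 W/(m·K); max service T ≥ 230 °C. Survivors: material J, material W, material R.
Per-candidate index values:
  material W: M = 227 kN·m/kg
  material R: M = 70.2 kN·m/kg
  material J: M = 27.4 kN·m/kg
The maximum is for material W.

material W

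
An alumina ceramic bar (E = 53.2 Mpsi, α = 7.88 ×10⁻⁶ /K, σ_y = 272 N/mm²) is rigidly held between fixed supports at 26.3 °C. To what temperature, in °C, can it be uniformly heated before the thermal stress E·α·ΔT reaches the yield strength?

E = 53.2 Mpsi = 366.8 GPa.
σ_y = 272 N/mm² = 272.0 MPa.
E·α·ΔT = 272.0 MPa ⇒ ΔT = 272.0 / (366.8×10³ × 7.88×10⁻⁶) = 94.10 K.
T = 26.3 + 94.10 = 120.4 °C.

120 °C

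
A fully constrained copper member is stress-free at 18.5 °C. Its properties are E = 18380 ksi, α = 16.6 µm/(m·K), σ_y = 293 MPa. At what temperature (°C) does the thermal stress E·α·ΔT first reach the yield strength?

158 °C

E = 18380 ksi = 126.7 GPa.
E·α·ΔT = 293.0 MPa ⇒ ΔT = 293.0 / (126.7×10³ × 16.6×10⁻⁶) = 139.3 K.
T = 18.5 + 139.3 = 157.8 °C.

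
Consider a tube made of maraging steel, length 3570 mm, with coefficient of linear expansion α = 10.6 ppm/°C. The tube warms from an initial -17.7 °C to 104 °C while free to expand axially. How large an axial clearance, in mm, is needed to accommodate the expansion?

ΔT = 104 − (-17.7) = 121.7 K.
ΔL = α·L₀·ΔT = 10.6×10⁻⁶ × 3570 mm × 121.7 K = 4.61 mm.

4.61 mm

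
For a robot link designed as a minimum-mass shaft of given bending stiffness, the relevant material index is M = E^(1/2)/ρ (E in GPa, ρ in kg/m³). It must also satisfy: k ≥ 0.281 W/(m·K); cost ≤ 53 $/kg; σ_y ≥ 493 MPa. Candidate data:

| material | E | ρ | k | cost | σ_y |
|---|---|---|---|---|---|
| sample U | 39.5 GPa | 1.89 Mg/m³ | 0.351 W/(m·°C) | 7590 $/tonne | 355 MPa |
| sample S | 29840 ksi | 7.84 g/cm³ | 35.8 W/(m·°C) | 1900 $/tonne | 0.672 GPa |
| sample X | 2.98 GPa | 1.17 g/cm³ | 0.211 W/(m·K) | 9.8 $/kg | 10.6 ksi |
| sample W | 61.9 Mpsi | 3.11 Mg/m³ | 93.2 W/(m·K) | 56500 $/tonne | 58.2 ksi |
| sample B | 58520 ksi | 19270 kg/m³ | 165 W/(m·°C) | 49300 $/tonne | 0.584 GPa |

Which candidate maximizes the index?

Screen on constraints: k ≥ 0.281 W/(m·K); cost ≤ 53 $/kg; σ_y ≥ 493 MPa. Survivors: sample S, sample B.
Convert each candidate to consistent units, then evaluate M:
  sample S: E = 205.7 GPa, ρ = 7840 kg/m³
  sample B: E = 403.5 GPa, ρ = 19270 kg/m³
  sample S: M = 1.83×10⁻³
  sample B: M = 1.04×10⁻³
Sample S ranks first.

sample S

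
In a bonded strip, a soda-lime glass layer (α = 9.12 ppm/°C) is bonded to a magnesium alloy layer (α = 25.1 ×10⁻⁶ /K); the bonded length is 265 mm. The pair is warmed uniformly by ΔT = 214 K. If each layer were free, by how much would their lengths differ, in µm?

906 µm

Δα = |9.12 − 25.1|×10⁻⁶/K = 16.0×10⁻⁶/K.
ΔL_mismatch = Δα·L·ΔT = 16.0×10⁻⁶ × 265.0 mm × 214.0 K = 906 µm.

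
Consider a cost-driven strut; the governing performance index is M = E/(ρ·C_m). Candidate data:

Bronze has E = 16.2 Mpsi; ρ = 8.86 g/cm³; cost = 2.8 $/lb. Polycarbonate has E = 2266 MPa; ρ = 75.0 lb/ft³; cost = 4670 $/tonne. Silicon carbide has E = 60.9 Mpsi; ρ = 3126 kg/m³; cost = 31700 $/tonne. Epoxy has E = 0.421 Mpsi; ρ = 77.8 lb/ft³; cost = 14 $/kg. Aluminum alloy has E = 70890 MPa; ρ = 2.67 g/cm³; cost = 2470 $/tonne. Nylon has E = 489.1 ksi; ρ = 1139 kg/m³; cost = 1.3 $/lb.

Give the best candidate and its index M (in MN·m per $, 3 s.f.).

Normalizing units and computing the index:
  bronze: E = 111.7 GPa, ρ = 8860 kg/m³, cost = 6.173 $/kg
  polycarbonate: E = 2.266 GPa, ρ = 1201 kg/m³, cost = 4.670 $/kg
  silicon carbide: E = 419.9 GPa, ρ = 3126 kg/m³, cost = 31.70 $/kg
  epoxy: E = 2.903 GPa, ρ = 1246 kg/m³, cost = 14.00 $/kg
  aluminum alloy: E = 70.89 GPa, ρ = 2670 kg/m³, cost = 2.470 $/kg
  nylon: E = 3.372 GPa, ρ = 1139 kg/m³, cost = 2.866 $/kg
  aluminum alloy: M = 10.7 MN·m per $
  silicon carbide: M = 4.24 MN·m per $
  bronze: M = 2.04 MN·m per $
  nylon: M = 1.03 MN·m per $
  polycarbonate: M = 0.404 MN·m per $
  epoxy: M = 0.166 MN·m per $
Aluminum alloy ranks first.

aluminum alloy, M = 10.7 MN·m per $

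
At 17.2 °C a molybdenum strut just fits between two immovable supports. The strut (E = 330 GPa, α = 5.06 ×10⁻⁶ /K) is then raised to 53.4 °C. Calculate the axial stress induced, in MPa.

ΔT = 36.20 K. Constrained thermal stress σ = E·α·ΔT = 330.0×10³ MPa × 5.06×10⁻⁶ × 36.20 = 60.4 MPa (compressive).

60.4 MPa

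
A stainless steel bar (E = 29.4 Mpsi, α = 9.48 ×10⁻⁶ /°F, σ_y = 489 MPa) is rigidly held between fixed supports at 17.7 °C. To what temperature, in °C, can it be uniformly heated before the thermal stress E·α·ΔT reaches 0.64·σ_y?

108 °C

E = 29.4 Mpsi = 202.7 GPa.
α = 9.48×10⁻⁶/°F × 9/5 = 17.1×10⁻⁶/K.
E·α·ΔT = 313.0 MPa ⇒ ΔT = 313.0 / (202.7×10³ × 17.1×10⁻⁶) = 90.48 K.
T = 17.7 + 90.48 = 108.2 °C.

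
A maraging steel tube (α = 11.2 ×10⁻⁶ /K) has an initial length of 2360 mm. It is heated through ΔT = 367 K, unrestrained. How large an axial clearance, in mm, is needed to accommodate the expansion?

9.70 mm

ΔL = α·L₀·ΔT = 11.2×10⁻⁶ × 2360 mm × 367.0 K = 9.70 mm.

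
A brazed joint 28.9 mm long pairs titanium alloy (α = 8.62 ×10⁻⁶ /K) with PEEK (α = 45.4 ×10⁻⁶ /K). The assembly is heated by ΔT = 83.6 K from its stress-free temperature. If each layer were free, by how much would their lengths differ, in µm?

Δα = |8.62 − 45.4|×10⁻⁶/K = 36.8×10⁻⁶/K.
ΔL_mismatch = Δα·L·ΔT = 36.8×10⁻⁶ × 28.9 mm × 83.6 K = 88.9 µm.

88.9 µm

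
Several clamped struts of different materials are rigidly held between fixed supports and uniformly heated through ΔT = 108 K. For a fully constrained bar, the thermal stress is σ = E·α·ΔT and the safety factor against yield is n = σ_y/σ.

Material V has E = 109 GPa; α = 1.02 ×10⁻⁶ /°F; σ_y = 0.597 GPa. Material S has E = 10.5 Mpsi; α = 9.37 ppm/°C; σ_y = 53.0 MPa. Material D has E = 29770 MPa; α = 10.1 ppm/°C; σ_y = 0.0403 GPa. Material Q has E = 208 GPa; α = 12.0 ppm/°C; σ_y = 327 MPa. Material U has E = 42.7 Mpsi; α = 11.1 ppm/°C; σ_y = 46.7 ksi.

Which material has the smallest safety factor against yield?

material S

In consistent units (E in GPa, α in ×10⁻⁶/K, σ_y in MPa):
  material V: E = 109.0, α = 1.84, σ_y = 597.0 → σ = 21.6 MPa, n = 27.6
  material S: E = 72.39, α = 9.37, σ_y = 53.00 → σ = 73.3 MPa, n = 0.723
  material D: E = 29.77, α = 10.1, σ_y = 40.30 → σ = 32.5 MPa, n = 1.24
  material Q: E = 208.0, α = 12.0, σ_y = 327.0 → σ = 270 MPa, n = 1.21
  material U: E = 294.4, α = 11.1, σ_y = 322.0 → σ = 353 MPa, n = 0.912
Material S has the lowest safety factor, n = 0.723.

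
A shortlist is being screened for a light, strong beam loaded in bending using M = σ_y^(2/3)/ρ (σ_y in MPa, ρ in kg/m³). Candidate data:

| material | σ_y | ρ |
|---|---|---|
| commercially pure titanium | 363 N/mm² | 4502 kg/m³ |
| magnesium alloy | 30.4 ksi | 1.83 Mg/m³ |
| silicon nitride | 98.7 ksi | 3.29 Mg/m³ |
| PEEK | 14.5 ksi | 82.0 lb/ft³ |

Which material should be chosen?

Normalizing units and computing the index:
  commercially pure titanium: σ_y = 363.0 MPa, ρ = 4502 kg/m³
  magnesium alloy: σ_y = 209.6 MPa, ρ = 1830 kg/m³
  silicon nitride: σ_y = 680.5 MPa, ρ = 3290 kg/m³
  PEEK: σ_y = 99.97 MPa, ρ = 1314 kg/m³
  silicon nitride: M = 23.5×10⁻³
  magnesium alloy: M = 19.3×10⁻³
  PEEK: M = 16.4×10⁻³
  commercially pure titanium: M = 11.3×10⁻³
The maximum is for silicon nitride.

silicon nitride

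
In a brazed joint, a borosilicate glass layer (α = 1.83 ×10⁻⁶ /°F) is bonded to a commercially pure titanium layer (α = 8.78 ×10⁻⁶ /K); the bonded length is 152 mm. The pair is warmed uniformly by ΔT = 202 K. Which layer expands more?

borosilicate glass: α = 1.83×10⁻⁶/°F × 9/5 = 3.29×10⁻⁶/K.
α(borosilicate glass) = 3.29×10⁻⁶/K vs α(commercially pure titanium) = 8.78×10⁻⁶/K.
Higher α expands more for the same ΔT: commercially pure titanium.

commercially pure titanium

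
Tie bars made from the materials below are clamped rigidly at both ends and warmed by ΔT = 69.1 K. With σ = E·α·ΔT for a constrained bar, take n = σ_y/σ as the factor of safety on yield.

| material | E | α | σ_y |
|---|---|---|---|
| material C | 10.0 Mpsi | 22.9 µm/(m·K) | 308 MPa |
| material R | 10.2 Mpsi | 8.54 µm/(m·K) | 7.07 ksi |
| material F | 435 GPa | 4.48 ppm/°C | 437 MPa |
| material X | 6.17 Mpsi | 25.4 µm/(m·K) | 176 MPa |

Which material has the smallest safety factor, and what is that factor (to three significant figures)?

material R, n = 1.17

With everything in SI (GPa, ×10⁻⁶/K, MPa):
  material C: E = 68.95, α = 22.9, σ_y = 308.0 → σ = 109 MPa, n = 2.82
  material R: E = 70.33, α = 8.54, σ_y = 48.75 → σ = 41.5 MPa, n = 1.17
  material F: E = 435.0, α = 4.48, σ_y = 437.0 → σ = 135 MPa, n = 3.25
  material X: E = 42.54, α = 25.4, σ_y = 176.0 → σ = 74.7 MPa, n = 2.36
Material R has the lowest safety factor, n = 1.17.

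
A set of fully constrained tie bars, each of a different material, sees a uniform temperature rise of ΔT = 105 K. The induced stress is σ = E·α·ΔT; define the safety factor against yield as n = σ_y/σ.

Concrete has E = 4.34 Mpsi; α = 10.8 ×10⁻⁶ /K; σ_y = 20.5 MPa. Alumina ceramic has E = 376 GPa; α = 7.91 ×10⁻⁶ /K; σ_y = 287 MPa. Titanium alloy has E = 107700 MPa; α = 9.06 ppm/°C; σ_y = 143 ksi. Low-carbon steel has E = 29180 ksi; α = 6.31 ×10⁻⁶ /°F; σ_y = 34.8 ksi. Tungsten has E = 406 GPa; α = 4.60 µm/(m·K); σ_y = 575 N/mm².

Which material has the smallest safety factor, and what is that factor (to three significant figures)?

Converting E to GPa, α to ×10⁻⁶/K, σ_y to MPa, then σ and n for each:
  concrete: E = 29.92, α = 10.8, σ_y = 20.50 → σ = 33.9 MPa, n = 0.604
  alumina ceramic: E = 376.0, α = 7.91, σ_y = 287.0 → σ = 312 MPa, n = 0.919
  titanium alloy: E = 107.7, α = 9.06, σ_y = 986.0 → σ = 102 MPa, n = 9.62
  low-carbon steel: E = 201.2, α = 11.4, σ_y = 239.9 → σ = 240 MPa, n = 1.00
  tungsten: E = 406.0, α = 4.60, σ_y = 575.0 → σ = 196 MPa, n = 2.93
The minimum is concrete at n = 0.604.

concrete, n = 0.604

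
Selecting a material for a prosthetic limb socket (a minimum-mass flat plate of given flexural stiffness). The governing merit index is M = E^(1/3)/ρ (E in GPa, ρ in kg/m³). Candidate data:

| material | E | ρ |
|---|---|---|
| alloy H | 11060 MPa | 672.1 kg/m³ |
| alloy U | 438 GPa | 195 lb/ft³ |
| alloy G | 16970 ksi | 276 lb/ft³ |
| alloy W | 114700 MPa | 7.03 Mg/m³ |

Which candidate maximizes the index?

After converting to SI:
  alloy H: E = 11.06 GPa, ρ = 672.1 kg/m³
  alloy U: E = 438.0 GPa, ρ = 3124 kg/m³
  alloy G: E = 117.0 GPa, ρ = 4421 kg/m³
  alloy W: E = 114.7 GPa, ρ = 7030 kg/m³
  alloy H: M = 3.32×10⁻³
  alloy U: M = 2.43×10⁻³
  alloy G: M = 1.11×10⁻³
  alloy W: M = 0.691×10⁻³
Alloy H ranks first.

alloy H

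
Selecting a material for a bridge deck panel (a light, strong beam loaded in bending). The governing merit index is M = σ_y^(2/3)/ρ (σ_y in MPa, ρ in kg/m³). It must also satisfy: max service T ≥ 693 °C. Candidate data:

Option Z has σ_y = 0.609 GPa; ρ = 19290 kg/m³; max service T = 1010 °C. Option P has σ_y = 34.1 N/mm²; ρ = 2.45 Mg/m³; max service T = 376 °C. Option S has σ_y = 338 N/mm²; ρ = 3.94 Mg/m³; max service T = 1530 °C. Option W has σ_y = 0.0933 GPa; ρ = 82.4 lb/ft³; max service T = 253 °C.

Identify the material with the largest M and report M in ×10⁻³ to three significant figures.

option S, M = 12.3×10⁻³

Screen on constraints: max service T ≥ 693 °C. Survivors: option Z, option S.
Convert each candidate to consistent units, then evaluate M:
  option Z: σ_y = 609.0 MPa, ρ = 19290 kg/m³
  option S: σ_y = 338.0 MPa, ρ = 3940 kg/m³
  option S: M = 12.3×10⁻³
  option Z: M = 3.72×10⁻³
Highest index: option S.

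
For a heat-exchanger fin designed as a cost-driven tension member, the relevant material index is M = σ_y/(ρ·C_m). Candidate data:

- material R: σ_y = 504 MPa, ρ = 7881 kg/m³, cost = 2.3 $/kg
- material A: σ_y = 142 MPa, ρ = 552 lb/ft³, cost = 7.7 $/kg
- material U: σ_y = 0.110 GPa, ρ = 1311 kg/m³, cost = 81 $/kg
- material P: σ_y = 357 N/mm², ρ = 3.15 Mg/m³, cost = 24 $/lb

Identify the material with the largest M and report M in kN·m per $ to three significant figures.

material R, M = 27.8 kN·m per $

In SI units:
  material R: σ_y = 504.0 MPa, ρ = 7881 kg/m³, cost = 2.300 $/kg
  material A: σ_y = 142.0 MPa, ρ = 8842 kg/m³, cost = 7.700 $/kg
  material U: σ_y = 110.0 MPa, ρ = 1311 kg/m³, cost = 81.00 $/kg
  material P: σ_y = 357.0 MPa, ρ = 3150 kg/m³, cost = 52.91 $/kg
  material R: M = 27.8 kN·m per $
  material P: M = 2.14 kN·m per $
  material A: M = 2.09 kN·m per $
  material U: M = 1.04 kN·m per $
Material R has the largest M.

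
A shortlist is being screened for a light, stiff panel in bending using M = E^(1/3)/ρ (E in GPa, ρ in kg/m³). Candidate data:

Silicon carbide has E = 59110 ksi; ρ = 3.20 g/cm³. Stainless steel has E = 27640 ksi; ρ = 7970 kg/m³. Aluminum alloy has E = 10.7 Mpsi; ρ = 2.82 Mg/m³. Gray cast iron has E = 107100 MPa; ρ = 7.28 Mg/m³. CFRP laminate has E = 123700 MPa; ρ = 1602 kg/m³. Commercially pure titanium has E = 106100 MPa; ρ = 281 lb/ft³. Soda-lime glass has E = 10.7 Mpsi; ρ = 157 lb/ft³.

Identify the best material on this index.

Putting every candidate on a common basis:
  silicon carbide: E = 407.5 GPa, ρ = 3200 kg/m³
  stainless steel: E = 190.6 GPa, ρ = 7970 kg/m³
  aluminum alloy: E = 73.77 GPa, ρ = 2820 kg/m³
  gray cast iron: E = 107.1 GPa, ρ = 7280 kg/m³
  CFRP laminate: E = 123.7 GPa, ρ = 1602 kg/m³
  commercially pure titanium: E = 106.1 GPa, ρ = 4501 kg/m³
  soda-lime glass: E = 73.77 GPa, ρ = 2515 kg/m³
  CFRP laminate: M = 3.11×10⁻³
  silicon carbide: M = 2.32×10⁻³
  soda-lime glass: M = 1.67×10⁻³
  aluminum alloy: M = 1.49×10⁻³
  commercially pure titanium: M = 1.05×10⁻³
  stainless steel: M = 0.722×10⁻³
  gray cast iron: M = 0.652×10⁻³
Highest index: CFRP laminate.

CFRP laminate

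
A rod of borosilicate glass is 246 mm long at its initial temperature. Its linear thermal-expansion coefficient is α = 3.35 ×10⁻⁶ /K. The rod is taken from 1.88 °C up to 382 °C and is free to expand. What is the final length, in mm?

ΔT = 382 − 1.88 = 380.1 K.
ΔL = α·L₀·ΔT = 3.35×10⁻⁶ × 246 mm × 380.1 K = 0.313 mm.
L = L₀ + ΔL = 246 + 0.313 = 246.31 mm.

246.31 mm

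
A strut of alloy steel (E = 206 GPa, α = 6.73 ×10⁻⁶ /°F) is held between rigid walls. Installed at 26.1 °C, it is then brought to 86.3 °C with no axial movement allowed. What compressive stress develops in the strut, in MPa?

α = 6.73×10⁻⁶/°F × 9/5 = 12.1×10⁻⁶/K.
ΔT = 60.20 K. Constrained thermal stress σ = E·α·ΔT = 206.0×10³ MPa × 12.1×10⁻⁶ × 60.20 = 150 MPa (compressive).

150 MPa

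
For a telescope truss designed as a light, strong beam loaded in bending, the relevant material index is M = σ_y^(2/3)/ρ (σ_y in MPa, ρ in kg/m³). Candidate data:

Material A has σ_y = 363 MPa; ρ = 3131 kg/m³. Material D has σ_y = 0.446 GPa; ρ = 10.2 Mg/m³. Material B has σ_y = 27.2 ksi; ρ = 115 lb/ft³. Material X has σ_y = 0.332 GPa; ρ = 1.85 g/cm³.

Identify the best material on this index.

After converting to SI:
  material A: σ_y = 363.0 MPa, ρ = 3131 kg/m³
  material D: σ_y = 446.0 MPa, ρ = 10200 kg/m³
  material B: σ_y = 187.5 MPa, ρ = 1842 kg/m³
  material X: σ_y = 332.0 MPa, ρ = 1850 kg/m³
  material X: M = 25.9×10⁻³
  material B: M = 17.8×10⁻³
  material A: M = 16.3×10⁻³
  material D: M = 5.72×10⁻³
Material X ranks first.

material X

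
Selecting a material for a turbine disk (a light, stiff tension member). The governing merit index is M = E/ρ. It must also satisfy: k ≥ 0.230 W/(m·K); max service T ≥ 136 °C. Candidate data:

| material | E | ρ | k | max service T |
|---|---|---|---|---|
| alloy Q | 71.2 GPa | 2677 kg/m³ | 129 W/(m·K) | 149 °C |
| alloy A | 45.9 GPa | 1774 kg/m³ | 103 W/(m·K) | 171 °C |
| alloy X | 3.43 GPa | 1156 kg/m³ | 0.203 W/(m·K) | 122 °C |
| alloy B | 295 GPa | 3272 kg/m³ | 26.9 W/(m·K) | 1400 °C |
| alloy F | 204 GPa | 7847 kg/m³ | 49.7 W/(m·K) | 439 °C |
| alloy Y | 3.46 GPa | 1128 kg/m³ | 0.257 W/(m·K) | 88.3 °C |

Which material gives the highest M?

Screen on constraints: k ≥ 0.230 W/(m·K); max service T ≥ 136 °C. Survivors: alloy Q, alloy A, alloy B, alloy F.
Per-candidate index values:
  alloy B: M = 90.2 MN·m/kg
  alloy Q: M = 26.6 MN·m/kg
  alloy F: M = 26.0 MN·m/kg
  alloy A: M = 25.9 MN·m/kg
Alloy B has the largest M.

alloy B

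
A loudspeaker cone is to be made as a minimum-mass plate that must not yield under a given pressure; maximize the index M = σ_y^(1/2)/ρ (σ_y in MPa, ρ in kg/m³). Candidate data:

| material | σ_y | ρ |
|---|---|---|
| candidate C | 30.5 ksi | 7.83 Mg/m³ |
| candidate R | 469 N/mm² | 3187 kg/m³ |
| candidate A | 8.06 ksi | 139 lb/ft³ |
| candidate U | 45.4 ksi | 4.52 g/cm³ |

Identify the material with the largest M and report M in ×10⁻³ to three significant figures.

Convert each candidate to consistent units, then evaluate M:
  candidate C: σ_y = 210.3 MPa, ρ = 7830 kg/m³
  candidate R: σ_y = 469.0 MPa, ρ = 3187 kg/m³
  candidate A: σ_y = 55.57 MPa, ρ = 2227 kg/m³
  candidate U: σ_y = 313.0 MPa, ρ = 4520 kg/m³
  candidate R: M = 6.80×10⁻³
  candidate U: M = 3.91×10⁻³
  candidate A: M = 3.35×10⁻³
  candidate C: M = 1.85×10⁻³
Candidate R ranks first.

candidate R, M = 6.80×10⁻³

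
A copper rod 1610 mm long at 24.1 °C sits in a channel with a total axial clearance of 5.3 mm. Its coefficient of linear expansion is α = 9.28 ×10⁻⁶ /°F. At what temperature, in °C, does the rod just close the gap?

221 °C

α = 9.28×10⁻⁶/°F × 9/5 = 16.7×10⁻⁶/K.
α·L₀·ΔT = 5.3 mm ⇒ ΔT = 5.3 / (16.7×10⁻⁶ × 1610.0) = 197.1 K.
T = 24.1 + 197.1 = 221.2 °C.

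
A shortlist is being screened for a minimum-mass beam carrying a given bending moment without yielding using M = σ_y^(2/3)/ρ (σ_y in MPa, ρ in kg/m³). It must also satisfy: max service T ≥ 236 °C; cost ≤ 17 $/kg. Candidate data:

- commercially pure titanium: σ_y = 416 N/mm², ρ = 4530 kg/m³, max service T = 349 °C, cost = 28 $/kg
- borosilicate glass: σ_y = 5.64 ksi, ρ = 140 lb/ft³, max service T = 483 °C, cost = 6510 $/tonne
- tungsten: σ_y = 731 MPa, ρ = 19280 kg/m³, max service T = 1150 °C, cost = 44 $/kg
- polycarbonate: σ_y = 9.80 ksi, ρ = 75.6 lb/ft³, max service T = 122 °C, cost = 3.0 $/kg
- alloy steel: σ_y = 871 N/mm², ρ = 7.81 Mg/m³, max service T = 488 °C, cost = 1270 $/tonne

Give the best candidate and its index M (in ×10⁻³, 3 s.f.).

Screen on constraints: max service T ≥ 236 °C; cost ≤ 17 $/kg. Survivors: borosilicate glass, alloy steel.
Putting every candidate on a common basis:
  borosilicate glass: σ_y = 38.89 MPa, ρ = 2243 kg/m³
  alloy steel: σ_y = 871.0 MPa, ρ = 7810 kg/m³
  alloy steel: M = 11.7×10⁻³
  borosilicate glass: M = 5.12×10⁻³
Highest index: alloy steel.

alloy steel, M = 11.7×10⁻³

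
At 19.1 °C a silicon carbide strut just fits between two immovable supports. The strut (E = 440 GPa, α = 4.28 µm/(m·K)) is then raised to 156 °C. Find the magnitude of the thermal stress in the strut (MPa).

258 MPa

ΔT = 136.9 K. Constrained thermal stress σ = E·α·ΔT = 440.0×10³ MPa × 4.28×10⁻⁶ × 136.9 = 258 MPa (compressive).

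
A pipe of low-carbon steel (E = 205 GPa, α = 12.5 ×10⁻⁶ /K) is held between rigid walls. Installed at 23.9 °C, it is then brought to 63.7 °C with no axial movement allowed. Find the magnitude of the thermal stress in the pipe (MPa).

ΔT = 39.80 K. Constrained thermal stress σ = E·α·ΔT = 205.0×10³ MPa × 12.5×10⁻⁶ × 39.80 = 102 MPa (compressive).

102 MPa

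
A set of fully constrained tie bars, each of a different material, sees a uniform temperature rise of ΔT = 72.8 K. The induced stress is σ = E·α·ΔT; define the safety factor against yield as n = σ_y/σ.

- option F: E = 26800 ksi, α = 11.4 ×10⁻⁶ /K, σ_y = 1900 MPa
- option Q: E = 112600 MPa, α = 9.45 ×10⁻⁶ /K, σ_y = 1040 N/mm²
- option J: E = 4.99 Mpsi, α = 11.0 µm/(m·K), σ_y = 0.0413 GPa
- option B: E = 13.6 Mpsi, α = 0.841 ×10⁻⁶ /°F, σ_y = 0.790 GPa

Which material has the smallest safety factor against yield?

option J

With everything in SI (GPa, ×10⁻⁶/K, MPa):
  option F: E = 184.8, α = 11.4, σ_y = 1900 → σ = 153 MPa, n = 12.4
  option Q: E = 112.6, α = 9.45, σ_y = 1040 → σ = 77.5 MPa, n = 13.4
  option J: E = 34.40, α = 11.0, σ_y = 41.30 → σ = 27.6 MPa, n = 1.50
  option B: E = 93.77, α = 1.51, σ_y = 790.0 → σ = 10.3 MPa, n = 76.4
Option J has the lowest safety factor, n = 1.50.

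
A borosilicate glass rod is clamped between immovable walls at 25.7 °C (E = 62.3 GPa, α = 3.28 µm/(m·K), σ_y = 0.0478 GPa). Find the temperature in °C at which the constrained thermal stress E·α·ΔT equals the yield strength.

σ_y = 0.0478 GPa = 47.80 MPa.
E·α·ΔT = 47.80 MPa ⇒ ΔT = 47.80 / (62.30×10³ × 3.28×10⁻⁶) = 233.9 K.
T = 25.7 + 233.9 = 259.6 °C.

260 °C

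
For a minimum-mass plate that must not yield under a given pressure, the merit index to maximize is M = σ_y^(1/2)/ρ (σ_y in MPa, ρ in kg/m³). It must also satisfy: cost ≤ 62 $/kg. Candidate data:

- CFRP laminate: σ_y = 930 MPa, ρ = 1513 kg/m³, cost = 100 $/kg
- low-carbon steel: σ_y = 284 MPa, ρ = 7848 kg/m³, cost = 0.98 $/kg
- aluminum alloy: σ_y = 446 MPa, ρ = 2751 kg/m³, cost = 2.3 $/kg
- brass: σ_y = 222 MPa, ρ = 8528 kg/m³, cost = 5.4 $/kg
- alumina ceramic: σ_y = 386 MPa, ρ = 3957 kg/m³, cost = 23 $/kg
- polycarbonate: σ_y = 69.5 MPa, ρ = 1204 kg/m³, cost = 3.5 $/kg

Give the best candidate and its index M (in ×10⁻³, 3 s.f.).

aluminum alloy, M = 7.68×10⁻³

Screen on constraints: cost ≤ 62 $/kg. Survivors: low-carbon steel, aluminum alloy, brass, alumina ceramic, polycarbonate.
Computing M directly (units already consistent):
  aluminum alloy: M = 7.68×10⁻³
  polycarbonate: M = 6.92×10⁻³
  alumina ceramic: M = 4.97×10⁻³
  low-carbon steel: M = 2.15×10⁻³
  brass: M = 1.75×10⁻³
Aluminum alloy ranks first.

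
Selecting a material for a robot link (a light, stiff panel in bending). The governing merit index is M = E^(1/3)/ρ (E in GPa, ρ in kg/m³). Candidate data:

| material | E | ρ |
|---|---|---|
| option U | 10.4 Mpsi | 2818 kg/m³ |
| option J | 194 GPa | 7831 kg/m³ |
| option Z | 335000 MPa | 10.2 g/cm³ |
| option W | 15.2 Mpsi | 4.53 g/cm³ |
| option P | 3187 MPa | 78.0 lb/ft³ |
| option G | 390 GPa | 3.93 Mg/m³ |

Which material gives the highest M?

option G

After converting to SI:
  option U: E = 71.71 GPa, ρ = 2818 kg/m³
  option J: E = 194.0 GPa, ρ = 7831 kg/m³
  option Z: E = 335.0 GPa, ρ = 10200 kg/m³
  option W: E = 104.8 GPa, ρ = 4530 kg/m³
  option P: E = 3.187 GPa, ρ = 1249 kg/m³
  option G: E = 390.0 GPa, ρ = 3930 kg/m³
  option G: M = 1.86×10⁻³
  option U: M = 1.47×10⁻³
  option P: M = 1.18×10⁻³
  option W: M = 1.04×10⁻³
  option J: M = 0.739×10⁻³
  option Z: M = 0.681×10⁻³
The maximum is for option G.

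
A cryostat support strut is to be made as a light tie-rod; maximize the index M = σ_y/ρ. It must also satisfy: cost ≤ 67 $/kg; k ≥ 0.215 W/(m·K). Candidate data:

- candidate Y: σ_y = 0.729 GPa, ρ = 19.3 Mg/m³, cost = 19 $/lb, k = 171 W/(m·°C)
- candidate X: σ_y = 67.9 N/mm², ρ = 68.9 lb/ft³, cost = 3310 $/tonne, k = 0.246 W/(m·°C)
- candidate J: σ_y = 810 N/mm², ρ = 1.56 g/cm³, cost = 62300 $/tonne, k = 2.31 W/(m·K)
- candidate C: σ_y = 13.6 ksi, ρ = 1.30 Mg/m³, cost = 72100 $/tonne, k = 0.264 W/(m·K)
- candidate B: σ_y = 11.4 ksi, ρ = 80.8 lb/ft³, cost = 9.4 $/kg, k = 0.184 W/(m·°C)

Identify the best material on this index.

candidate J

Screen on constraints: cost ≤ 67 $/kg; k ≥ 0.215 W/(m·K). Survivors: candidate Y, candidate X, candidate J.
In SI units:
  candidate Y: σ_y = 729.0 MPa, ρ = 19300 kg/m³
  candidate X: σ_y = 67.90 MPa, ρ = 1104 kg/m³
  candidate J: σ_y = 810.0 MPa, ρ = 1560 kg/m³
  candidate J: M = 519 kN·m/kg
  candidate X: M = 61.5 kN·m/kg
  candidate Y: M = 37.8 kN·m/kg
Candidate J ranks first.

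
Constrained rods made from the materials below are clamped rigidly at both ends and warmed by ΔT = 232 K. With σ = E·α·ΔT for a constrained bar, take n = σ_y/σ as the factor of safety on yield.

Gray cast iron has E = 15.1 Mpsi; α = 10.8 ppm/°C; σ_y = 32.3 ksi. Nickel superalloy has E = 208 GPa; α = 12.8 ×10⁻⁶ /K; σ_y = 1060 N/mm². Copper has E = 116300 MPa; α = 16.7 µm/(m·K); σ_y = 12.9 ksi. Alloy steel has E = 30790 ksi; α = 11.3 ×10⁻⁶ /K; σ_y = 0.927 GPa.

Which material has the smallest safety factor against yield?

With everything in SI (GPa, ×10⁻⁶/K, MPa):
  gray cast iron: E = 104.1, α = 10.8, σ_y = 222.7 → σ = 261 MPa, n = 0.854
  nickel superalloy: E = 208.0, α = 12.8, σ_y = 1060 → σ = 618 MPa, n = 1.72
  copper: E = 116.3, α = 16.7, σ_y = 88.94 → σ = 451 MPa, n = 0.197
  alloy steel: E = 212.3, α = 11.3, σ_y = 927.0 → σ = 557 MPa, n = 1.67
The minimum is copper at n = 0.197.

copper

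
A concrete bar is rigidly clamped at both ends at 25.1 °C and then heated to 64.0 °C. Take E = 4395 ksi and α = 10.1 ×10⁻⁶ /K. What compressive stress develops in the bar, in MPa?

E = 4395 ksi = 30.30 GPa.
ΔT = 38.90 K. Constrained thermal stress σ = E·α·ΔT = 30.30×10³ MPa × 10.1×10⁻⁶ × 38.90 = 11.9 MPa (compressive).

11.9 MPa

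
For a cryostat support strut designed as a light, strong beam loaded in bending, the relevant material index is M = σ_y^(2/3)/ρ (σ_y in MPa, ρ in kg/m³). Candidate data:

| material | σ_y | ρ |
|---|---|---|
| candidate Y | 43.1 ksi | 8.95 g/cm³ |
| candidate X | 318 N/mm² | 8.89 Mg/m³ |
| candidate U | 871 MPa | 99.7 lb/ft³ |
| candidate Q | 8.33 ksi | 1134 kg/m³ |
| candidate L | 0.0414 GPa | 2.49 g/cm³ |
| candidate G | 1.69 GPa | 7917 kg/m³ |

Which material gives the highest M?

Convert each candidate to consistent units, then evaluate M:
  candidate Y: σ_y = 297.2 MPa, ρ = 8950 kg/m³
  candidate X: σ_y = 318.0 MPa, ρ = 8890 kg/m³
  candidate U: σ_y = 871.0 MPa, ρ = 1597 kg/m³
  candidate Q: σ_y = 57.43 MPa, ρ = 1134 kg/m³
  candidate L: σ_y = 41.40 MPa, ρ = 2490 kg/m³
  candidate G: σ_y = 1690 MPa, ρ = 7917 kg/m³
  candidate U: M = 57.1×10⁻³
  candidate G: M = 17.9×10⁻³
  candidate Q: M = 13.1×10⁻³
  candidate X: M = 5.24×10⁻³
  candidate Y: M = 4.98×10⁻³
  candidate L: M = 4.81×10⁻³
The maximum is for candidate U.

candidate U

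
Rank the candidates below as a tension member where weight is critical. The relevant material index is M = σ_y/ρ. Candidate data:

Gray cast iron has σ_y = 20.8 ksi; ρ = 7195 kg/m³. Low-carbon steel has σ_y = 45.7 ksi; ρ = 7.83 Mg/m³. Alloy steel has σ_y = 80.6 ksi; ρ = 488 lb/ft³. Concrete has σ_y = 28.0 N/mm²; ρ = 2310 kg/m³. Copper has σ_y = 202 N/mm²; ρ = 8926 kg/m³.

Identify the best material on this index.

After converting to SI:
  gray cast iron: σ_y = 143.4 MPa, ρ = 7195 kg/m³
  low-carbon steel: σ_y = 315.1 MPa, ρ = 7830 kg/m³
  alloy steel: σ_y = 555.7 MPa, ρ = 7817 kg/m³
  concrete: σ_y = 28.00 MPa, ρ = 2310 kg/m³
  copper: σ_y = 202.0 MPa, ρ = 8926 kg/m³
  alloy steel: M = 71.1 kN·m/kg
  low-carbon steel: M = 40.2 kN·m/kg
  copper: M = 22.6 kN·m/kg
  gray cast iron: M = 19.9 kN·m/kg
  concrete: M = 12.1 kN·m/kg
Alloy steel has the largest M.

alloy steel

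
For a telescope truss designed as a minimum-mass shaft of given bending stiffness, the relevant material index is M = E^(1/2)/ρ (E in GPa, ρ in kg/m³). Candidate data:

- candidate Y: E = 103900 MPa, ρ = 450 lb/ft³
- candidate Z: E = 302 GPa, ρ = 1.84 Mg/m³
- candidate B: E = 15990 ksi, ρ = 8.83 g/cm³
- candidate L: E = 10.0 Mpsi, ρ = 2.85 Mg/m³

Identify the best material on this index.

candidate Z

Normalizing units and computing the index:
  candidate Y: E = 103.9 GPa, ρ = 7208 kg/m³
  candidate Z: E = 302.0 GPa, ρ = 1840 kg/m³
  candidate B: E = 110.2 GPa, ρ = 8830 kg/m³
  candidate L: E = 68.95 GPa, ρ = 2850 kg/m³
  candidate Z: M = 9.44×10⁻³
  candidate L: M = 2.91×10⁻³
  candidate Y: M = 1.41×10⁻³
  candidate B: M = 1.19×10⁻³
The maximum is for candidate Z.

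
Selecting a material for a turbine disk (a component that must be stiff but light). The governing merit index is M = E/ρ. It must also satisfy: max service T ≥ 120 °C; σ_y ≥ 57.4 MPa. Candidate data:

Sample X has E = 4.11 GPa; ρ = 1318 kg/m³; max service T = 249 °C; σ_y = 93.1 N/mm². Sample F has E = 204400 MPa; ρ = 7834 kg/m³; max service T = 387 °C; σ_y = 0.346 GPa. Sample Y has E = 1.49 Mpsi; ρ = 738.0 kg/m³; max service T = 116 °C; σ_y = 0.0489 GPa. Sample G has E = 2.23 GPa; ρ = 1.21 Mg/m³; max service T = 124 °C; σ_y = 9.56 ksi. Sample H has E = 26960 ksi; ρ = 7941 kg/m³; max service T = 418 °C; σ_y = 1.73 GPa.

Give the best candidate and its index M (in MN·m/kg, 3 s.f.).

sample F, M = 26.1 MN·m/kg

Screen on constraints: max service T ≥ 120 °C; σ_y ≥ 57.4 MPa. Survivors: sample X, sample F, sample G, sample H.
After converting to SI:
  sample X: E = 4.110 GPa, ρ = 1318 kg/m³
  sample F: E = 204.4 GPa, ρ = 7834 kg/m³
  sample G: E = 2.230 GPa, ρ = 1210 kg/m³
  sample H: E = 185.9 GPa, ρ = 7941 kg/m³
  sample F: M = 26.1 MN·m/kg
  sample H: M = 23.4 MN·m/kg
  sample X: M = 3.12 MN·m/kg
  sample G: M = 1.84 MN·m/kg
Sample F ranks first.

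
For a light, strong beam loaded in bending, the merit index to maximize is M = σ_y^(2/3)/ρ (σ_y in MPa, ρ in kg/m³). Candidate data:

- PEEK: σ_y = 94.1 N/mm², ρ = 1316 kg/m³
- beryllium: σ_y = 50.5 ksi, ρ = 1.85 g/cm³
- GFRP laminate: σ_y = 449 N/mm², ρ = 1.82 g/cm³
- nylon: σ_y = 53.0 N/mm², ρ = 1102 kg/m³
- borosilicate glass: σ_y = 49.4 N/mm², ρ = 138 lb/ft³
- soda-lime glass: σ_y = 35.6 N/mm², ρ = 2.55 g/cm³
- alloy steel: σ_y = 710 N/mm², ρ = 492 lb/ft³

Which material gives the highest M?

After converting to SI:
  PEEK: σ_y = 94.10 MPa, ρ = 1316 kg/m³
  beryllium: σ_y = 348.2 MPa, ρ = 1850 kg/m³
  GFRP laminate: σ_y = 449.0 MPa, ρ = 1820 kg/m³
  nylon: σ_y = 53.00 MPa, ρ = 1102 kg/m³
  borosilicate glass: σ_y = 49.40 MPa, ρ = 2211 kg/m³
  soda-lime glass: σ_y = 35.60 MPa, ρ = 2550 kg/m³
  alloy steel: σ_y = 710.0 MPa, ρ = 7881 kg/m³
  GFRP laminate: M = 32.2×10⁻³
  beryllium: M = 26.8×10⁻³
  PEEK: M = 15.7×10⁻³
  nylon: M = 12.8×10⁻³
  alloy steel: M = 10.1×10⁻³
  borosilicate glass: M = 6.09×10⁻³
  soda-lime glass: M = 4.24×10⁻³
The maximum is for GFRP laminate.

GFRP laminate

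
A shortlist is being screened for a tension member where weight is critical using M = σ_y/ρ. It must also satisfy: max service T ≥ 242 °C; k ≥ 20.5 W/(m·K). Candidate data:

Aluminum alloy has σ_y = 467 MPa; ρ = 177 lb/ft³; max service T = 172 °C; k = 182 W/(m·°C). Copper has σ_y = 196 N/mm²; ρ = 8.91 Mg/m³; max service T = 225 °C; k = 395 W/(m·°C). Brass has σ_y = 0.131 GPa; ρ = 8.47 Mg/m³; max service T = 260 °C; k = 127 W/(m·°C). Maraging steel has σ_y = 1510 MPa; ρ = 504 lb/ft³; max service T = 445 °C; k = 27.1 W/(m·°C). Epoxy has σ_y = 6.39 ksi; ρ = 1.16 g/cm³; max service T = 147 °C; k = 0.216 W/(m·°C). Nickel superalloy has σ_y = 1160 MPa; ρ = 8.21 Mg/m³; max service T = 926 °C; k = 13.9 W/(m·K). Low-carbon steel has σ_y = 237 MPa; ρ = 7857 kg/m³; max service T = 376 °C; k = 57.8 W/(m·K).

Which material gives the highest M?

Screen on constraints: max service T ≥ 242 °C; k ≥ 20.5 W/(m·K). Survivors: brass, maraging steel, low-carbon steel.
In SI units:
  brass: σ_y = 131.0 MPa, ρ = 8470 kg/m³
  maraging steel: σ_y = 1510 MPa, ρ = 8073 kg/m³
  low-carbon steel: σ_y = 237.0 MPa, ρ = 7857 kg/m³
  maraging steel: M = 187 kN·m/kg
  low-carbon steel: M = 30.2 kN·m/kg
  brass: M = 15.5 kN·m/kg
The maximum is for maraging steel.

maraging steel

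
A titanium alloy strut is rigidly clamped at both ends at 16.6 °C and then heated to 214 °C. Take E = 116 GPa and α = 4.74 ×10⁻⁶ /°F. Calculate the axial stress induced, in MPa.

195 MPa

α = 4.74×10⁻⁶/°F × 9/5 = 8.53×10⁻⁶/K.
ΔT = 197.4 K. Constrained thermal stress σ = E·α·ΔT = 116.0×10³ MPa × 8.53×10⁻⁶ × 197.4 = 195 MPa (compressive).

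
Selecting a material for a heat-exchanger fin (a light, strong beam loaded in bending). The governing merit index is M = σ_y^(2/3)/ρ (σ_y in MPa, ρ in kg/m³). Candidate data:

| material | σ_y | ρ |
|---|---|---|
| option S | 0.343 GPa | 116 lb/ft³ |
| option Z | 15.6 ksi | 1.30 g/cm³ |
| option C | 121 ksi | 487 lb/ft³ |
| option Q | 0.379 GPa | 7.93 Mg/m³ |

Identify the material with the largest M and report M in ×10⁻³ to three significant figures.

option S, M = 26.4×10⁻³

Putting every candidate on a common basis:
  option S: σ_y = 343.0 MPa, ρ = 1858 kg/m³
  option Z: σ_y = 107.6 MPa, ρ = 1300 kg/m³
  option C: σ_y = 834.3 MPa, ρ = 7801 kg/m³
  option Q: σ_y = 379.0 MPa, ρ = 7930 kg/m³
  option S: M = 26.4×10⁻³
  option Z: M = 17.4×10⁻³
  option C: M = 11.4×10⁻³
  option Q: M = 6.60×10⁻³
Option S has the largest M.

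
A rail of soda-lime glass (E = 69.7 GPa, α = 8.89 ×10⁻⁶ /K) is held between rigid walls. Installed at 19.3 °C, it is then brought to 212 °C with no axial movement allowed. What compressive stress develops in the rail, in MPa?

ΔT = 192.7 K. Constrained thermal stress σ = E·α·ΔT = 69.70×10³ MPa × 8.89×10⁻⁶ × 192.7 = 119 MPa (compressive).

119 MPa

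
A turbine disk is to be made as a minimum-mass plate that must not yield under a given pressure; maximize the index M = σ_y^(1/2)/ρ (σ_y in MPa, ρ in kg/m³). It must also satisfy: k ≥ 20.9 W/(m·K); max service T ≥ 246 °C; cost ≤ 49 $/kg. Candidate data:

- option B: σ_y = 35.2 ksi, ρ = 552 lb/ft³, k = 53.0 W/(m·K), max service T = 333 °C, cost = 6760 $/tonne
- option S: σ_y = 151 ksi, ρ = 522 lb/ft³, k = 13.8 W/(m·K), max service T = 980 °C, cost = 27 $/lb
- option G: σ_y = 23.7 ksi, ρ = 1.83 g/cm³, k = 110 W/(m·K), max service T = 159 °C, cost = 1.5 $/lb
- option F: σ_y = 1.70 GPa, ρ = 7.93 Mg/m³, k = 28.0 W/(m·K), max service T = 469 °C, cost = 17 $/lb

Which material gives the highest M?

option F

Screen on constraints: k ≥ 20.9 W/(m·K); max service T ≥ 246 °C; cost ≤ 49 $/kg. Survivors: option B, option F.
After converting to SI:
  option B: σ_y = 242.7 MPa, ρ = 8842 kg/m³
  option F: σ_y = 1700 MPa, ρ = 7930 kg/m³
  option F: M = 5.20×10⁻³
  option B: M = 1.76×10⁻³
Option F has the largest M.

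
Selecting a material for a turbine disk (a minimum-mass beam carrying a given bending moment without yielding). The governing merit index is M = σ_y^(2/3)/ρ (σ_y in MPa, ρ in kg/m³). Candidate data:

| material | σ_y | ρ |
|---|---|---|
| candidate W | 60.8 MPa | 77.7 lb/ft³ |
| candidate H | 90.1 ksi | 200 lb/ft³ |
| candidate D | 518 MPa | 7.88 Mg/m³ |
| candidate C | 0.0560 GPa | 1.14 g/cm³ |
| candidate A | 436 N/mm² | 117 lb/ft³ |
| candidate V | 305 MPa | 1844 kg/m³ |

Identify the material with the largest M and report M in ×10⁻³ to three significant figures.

Convert each candidate to consistent units, then evaluate M:
  candidate W: σ_y = 60.80 MPa, ρ = 1245 kg/m³
  candidate H: σ_y = 621.2 MPa, ρ = 3204 kg/m³
  candidate D: σ_y = 518.0 MPa, ρ = 7880 kg/m³
  candidate C: σ_y = 56.00 MPa, ρ = 1140 kg/m³
  candidate A: σ_y = 436.0 MPa, ρ = 1874 kg/m³
  candidate V: σ_y = 305.0 MPa, ρ = 1844 kg/m³
  candidate A: M = 30.7×10⁻³
  candidate V: M = 24.6×10⁻³
  candidate H: M = 22.7×10⁻³
  candidate C: M = 12.8×10⁻³
  candidate W: M = 12.4×10⁻³
  candidate D: M = 8.19×10⁻³
Highest index: candidate A.

candidate A, M = 30.7×10⁻³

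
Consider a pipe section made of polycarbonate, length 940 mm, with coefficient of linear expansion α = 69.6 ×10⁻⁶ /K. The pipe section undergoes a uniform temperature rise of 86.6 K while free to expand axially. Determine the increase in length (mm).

ΔL = α·L₀·ΔT = 69.6×10⁻⁶ × 940 mm × 86.60 K = 5.67 mm.

5.67 mm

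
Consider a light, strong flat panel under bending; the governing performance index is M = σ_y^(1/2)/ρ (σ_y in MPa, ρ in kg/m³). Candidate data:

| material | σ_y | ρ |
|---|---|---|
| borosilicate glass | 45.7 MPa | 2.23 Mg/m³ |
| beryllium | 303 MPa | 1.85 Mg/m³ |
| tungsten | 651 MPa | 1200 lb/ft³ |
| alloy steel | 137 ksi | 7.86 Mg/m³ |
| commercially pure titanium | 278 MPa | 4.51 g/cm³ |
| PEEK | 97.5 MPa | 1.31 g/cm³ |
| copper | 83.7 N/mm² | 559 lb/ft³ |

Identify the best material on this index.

beryllium

After converting to SI:
  borosilicate glass: σ_y = 45.70 MPa, ρ = 2230 kg/m³
  beryllium: σ_y = 303.0 MPa, ρ = 1850 kg/m³
  tungsten: σ_y = 651.0 MPa, ρ = 19220 kg/m³
  alloy steel: σ_y = 944.6 MPa, ρ = 7860 kg/m³
  commercially pure titanium: σ_y = 278.0 MPa, ρ = 4510 kg/m³
  PEEK: σ_y = 97.50 MPa, ρ = 1310 kg/m³
  copper: σ_y = 83.70 MPa, ρ = 8954 kg/m³
  beryllium: M = 9.41×10⁻³
  PEEK: M = 7.54×10⁻³
  alloy steel: M = 3.91×10⁻³
  commercially pure titanium: M = 3.70×10⁻³
  borosilicate glass: M = 3.03×10⁻³
  tungsten: M = 1.33×10⁻³
  copper: M = 1.02×10⁻³
Highest index: beryllium.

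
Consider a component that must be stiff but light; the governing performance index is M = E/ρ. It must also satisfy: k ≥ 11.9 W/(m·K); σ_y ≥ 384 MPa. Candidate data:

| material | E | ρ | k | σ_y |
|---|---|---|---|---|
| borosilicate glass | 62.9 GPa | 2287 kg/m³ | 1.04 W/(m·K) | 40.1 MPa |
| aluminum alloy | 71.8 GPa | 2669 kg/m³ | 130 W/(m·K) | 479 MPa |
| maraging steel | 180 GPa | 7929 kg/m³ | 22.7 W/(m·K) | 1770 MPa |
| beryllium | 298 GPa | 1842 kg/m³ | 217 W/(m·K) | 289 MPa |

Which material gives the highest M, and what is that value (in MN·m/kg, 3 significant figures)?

Screen on constraints: k ≥ 11.9 W/(m·K); σ_y ≥ 384 MPa. Survivors: aluminum alloy, maraging steel.
Evaluate M for each candidate:
  aluminum alloy: M = 26.9 MN·m/kg
  maraging steel: M = 22.7 MN·m/kg
Aluminum alloy ranks first.

aluminum alloy, M = 26.9 MN·m/kg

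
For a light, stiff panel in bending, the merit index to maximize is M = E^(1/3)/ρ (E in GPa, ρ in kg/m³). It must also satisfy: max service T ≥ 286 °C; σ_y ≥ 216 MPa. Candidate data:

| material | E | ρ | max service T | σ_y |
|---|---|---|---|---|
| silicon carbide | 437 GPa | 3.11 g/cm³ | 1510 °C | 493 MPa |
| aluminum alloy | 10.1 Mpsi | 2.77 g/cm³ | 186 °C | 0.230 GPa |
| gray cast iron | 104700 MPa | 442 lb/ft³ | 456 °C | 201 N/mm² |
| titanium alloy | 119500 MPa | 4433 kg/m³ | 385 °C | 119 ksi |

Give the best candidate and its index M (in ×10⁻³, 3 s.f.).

Screen on constraints: max service T ≥ 286 °C; σ_y ≥ 216 MPa. Survivors: silicon carbide, titanium alloy.
Putting every candidate on a common basis:
  silicon carbide: E = 437.0 GPa, ρ = 3110 kg/m³
  titanium alloy: E = 119.5 GPa, ρ = 4433 kg/m³
  silicon carbide: M = 2.44×10⁻³
  titanium alloy: M = 1.11×10⁻³
Silicon carbide has the largest M.

silicon carbide, M = 2.44×10⁻³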